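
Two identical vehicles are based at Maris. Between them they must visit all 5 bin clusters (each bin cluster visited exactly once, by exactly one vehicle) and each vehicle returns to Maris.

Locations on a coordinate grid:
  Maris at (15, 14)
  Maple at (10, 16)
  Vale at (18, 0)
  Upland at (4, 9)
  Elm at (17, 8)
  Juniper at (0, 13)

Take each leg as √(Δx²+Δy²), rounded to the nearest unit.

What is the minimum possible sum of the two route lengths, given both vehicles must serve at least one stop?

Minimum combined distance: 61.

There are 2^4 − 1 = 15 ways to divide the 5 stops into two non-empty groups. For each, the best each vehicle can do is its own shortest tour through its group:
  {Maple} + {Vale, Upland, Elm, Juniper}: 10 + 52 = 62
  {Vale} + {Maple, Upland, Elm, Juniper}: 28 + 40 = 68
  {Maple, Vale} + {Upland, Elm, Juniper}: 37 + 40 = 77
  {Upland} + {Maple, Vale, Elm, Juniper}: 24 + 51 = 75
  {Maple, Upland} + {Vale, Elm, Juniper}: 26 + 51 = 77
  {Vale, Upland} + {Maple, Elm, Juniper}: 43 + 39 = 82
  … (15 splits in total)
  {Vale, Elm} + {Maple, Upland, Juniper}: 28 + 33 = 61  ← best
Best: vehicle 1 Maris → Vale → Elm → Maris = 28; vehicle 2 Maris → Maple → Juniper → Upland → Maris = 33; combined 61.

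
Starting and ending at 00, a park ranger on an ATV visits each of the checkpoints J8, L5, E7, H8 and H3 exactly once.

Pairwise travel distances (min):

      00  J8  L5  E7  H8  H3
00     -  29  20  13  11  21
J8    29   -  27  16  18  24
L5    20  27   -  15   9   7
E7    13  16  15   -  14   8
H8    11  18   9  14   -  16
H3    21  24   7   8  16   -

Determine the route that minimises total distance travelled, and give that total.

80 min — the shortest possible round trip.

With 5 stops there are 5!/2 = 60 distinct round trips (a route and its reverse cost the same).
00-J8-L5-E7-H8-H3-00: 29+27+15+14+16+21 = 122
00-J8-L5-E7-H3-H8-00: 29+27+15+8+16+11 = 106
00-J8-L5-H8-E7-H3-00: 29+27+9+14+8+21 = 108
00-J8-L5-H8-H3-E7-00: 29+27+9+16+8+13 = 102
00-J8-L5-H3-E7-H8-00: 29+27+7+8+14+11 = 96
00-J8-L5-H3-H8-E7-00: 29+27+7+16+14+13 = 106
00-J8-E7-L5-H8-H3-00: 29+16+15+9+16+21 = 106
00-J8-E7-L5-H3-H8-00: 29+16+15+7+16+11 = 94
00-J8-E7-H8-L5-H3-00: 29+16+14+9+7+21 = 96
00-J8-E7-H8-H3-L5-00: 29+16+14+16+7+20 = 102
00-J8-E7-H3-L5-H8-00: 29+16+8+7+9+11 = 80
00-J8-E7-H3-H8-L5-00: 29+16+8+16+9+20 = 98
00-J8-H8-L5-E7-H3-00: 29+18+9+15+8+21 = 100
00-J8-H8-L5-H3-E7-00: 29+18+9+7+8+13 = 84
… (46 more)
The minimum is 80.
One optimal route: 00 → J8 → E7 → H3 → L5 → H8 → 00 (or its reverse).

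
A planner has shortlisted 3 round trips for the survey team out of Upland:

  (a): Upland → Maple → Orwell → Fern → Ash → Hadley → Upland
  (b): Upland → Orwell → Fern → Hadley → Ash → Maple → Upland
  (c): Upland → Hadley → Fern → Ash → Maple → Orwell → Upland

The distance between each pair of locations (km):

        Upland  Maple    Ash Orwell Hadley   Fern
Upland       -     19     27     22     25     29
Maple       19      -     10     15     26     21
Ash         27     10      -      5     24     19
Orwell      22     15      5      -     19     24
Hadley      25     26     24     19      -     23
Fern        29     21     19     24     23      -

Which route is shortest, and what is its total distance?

(a): 19 + 15 + 24 + 19 + 24 + 25 = 126
(b): 22 + 24 + 23 + 24 + 10 + 19 = 122
(c): 25 + 23 + 19 + 10 + 15 + 22 = 114

114 km — (c) is the shortest.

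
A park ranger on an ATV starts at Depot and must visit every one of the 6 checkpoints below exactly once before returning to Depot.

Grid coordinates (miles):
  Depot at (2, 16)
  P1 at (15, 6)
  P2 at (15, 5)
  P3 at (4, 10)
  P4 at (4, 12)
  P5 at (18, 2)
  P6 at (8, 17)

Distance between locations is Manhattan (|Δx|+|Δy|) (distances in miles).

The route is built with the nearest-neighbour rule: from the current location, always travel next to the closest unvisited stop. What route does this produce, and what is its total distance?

At Depot the remaining stops are P4 6, P6 7, P3 8, P1 23, P2 24, P5 30; go to P4.
At P4 the remaining stops are P3 2, P6 9, P1 17, P2 18, P5 24; go to P3.
At P3 the remaining stops are P6 11, P1 15, P2 16, P5 22; go to P6.
At P6 the remaining stops are P1 18, P2 19, P5 25; go to P1.
At P1 the remaining stops are P2 1, P5 7; go to P2.
At P2 the remaining stops are P5 6; go to P5.
Return P5→Depot: 30.
Total = 6 + 2 + 11 + 18 + 1 + 6 + 30 = 74.

Nearest-neighbour total = 74 miles; route Depot → P4 → P3 → P6 → P1 → P2 → P5 → Depot.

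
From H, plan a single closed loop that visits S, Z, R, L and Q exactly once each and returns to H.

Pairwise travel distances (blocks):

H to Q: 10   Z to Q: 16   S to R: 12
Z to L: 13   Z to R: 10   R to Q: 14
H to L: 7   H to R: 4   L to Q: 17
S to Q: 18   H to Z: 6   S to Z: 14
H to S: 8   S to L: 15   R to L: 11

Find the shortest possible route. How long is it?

H - S - Z - R - L - Q - H: 8+14+10+11+17+10 = 70
H - S - Z - R - Q - L - H: 8+14+10+14+17+7 = 70
H - S - Z - L - R - Q - H: 8+14+13+11+14+10 = 70
H - S - Z - L - Q - R - H: 8+14+13+17+14+4 = 70
H - S - Z - Q - R - L - H: 8+14+16+14+11+7 = 70
H - S - Z - Q - L - R - H: 8+14+16+17+11+4 = 70
H - S - R - Z - L - Q - H: 8+12+10+13+17+10 = 70
H - S - R - Z - Q - L - H: 8+12+10+16+17+7 = 70
H - S - R - L - Z - Q - H: 8+12+11+13+16+10 = 70
H - S - R - L - Q - Z - H: 8+12+11+17+16+6 = 70
H - S - R - Q - Z - L - H: 8+12+14+16+13+7 = 70
H - S - R - Q - L - Z - H: 8+12+14+17+13+6 = 70
H - S - L - Z - R - Q - H: 8+15+13+10+14+10 = 70
H - S - L - Z - Q - R - H: 8+15+13+16+14+4 = 70
… (46 more)
The minimum is 70.
One optimal route: H → S → Z → R → L → Q → H (or its reverse).

Minimum total distance: 70 blocks.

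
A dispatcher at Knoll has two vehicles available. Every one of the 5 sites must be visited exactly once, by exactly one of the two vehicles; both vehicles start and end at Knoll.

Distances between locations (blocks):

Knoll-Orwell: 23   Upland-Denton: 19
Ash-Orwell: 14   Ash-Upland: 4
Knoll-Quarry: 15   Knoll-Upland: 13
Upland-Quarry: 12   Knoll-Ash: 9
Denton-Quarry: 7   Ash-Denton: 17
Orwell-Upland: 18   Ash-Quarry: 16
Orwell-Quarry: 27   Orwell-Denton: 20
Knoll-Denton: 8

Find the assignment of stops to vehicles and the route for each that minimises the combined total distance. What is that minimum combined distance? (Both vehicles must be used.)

Check every non-empty split of the stops between the two vehicles; for each half take its own optimal tour:
  {Ash} + {Orwell, Upland, Denton, Quarry}: 18 + 68 = 86
  {Orwell} + {Ash, Upland, Denton, Quarry}: 46 + 40 = 86
  {Ash, Orwell} + {Upland, Denton, Quarry}: 46 + 40 = 86
  {Upland} + {Ash, Orwell, Denton, Quarry}: 26 + 65 = 91
  {Ash, Upland} + {Orwell, Denton, Quarry}: 26 + 65 = 91
  {Orwell, Upland} + {Ash, Denton, Quarry}: 54 + 40 = 94
  … (15 splits in total)
  {Ash, Orwell, Upland} + {Denton, Quarry}: 54 + 30 = 84  ← best
Best: vehicle 1 Knoll → Ash → Orwell → Upland → Knoll = 54; vehicle 2 Knoll → Denton → Quarry → Knoll = 30; combined 84.

84 blocks — the smallest possible combined total.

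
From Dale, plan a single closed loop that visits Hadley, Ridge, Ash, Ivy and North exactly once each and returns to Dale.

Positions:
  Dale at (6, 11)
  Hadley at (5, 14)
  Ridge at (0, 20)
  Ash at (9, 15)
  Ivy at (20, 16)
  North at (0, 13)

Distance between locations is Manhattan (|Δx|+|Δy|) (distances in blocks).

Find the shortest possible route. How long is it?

Minimum total distance: 60 blocks.

There are 60 distinct closed tours to check (reversals are equivalent).
Dale → Hadley → Ridge → Ash → Ivy → North → Dale: 4+11+14+12+23+8 = 72
Dale → Hadley → Ridge → Ash → North → Ivy → Dale: 4+11+14+11+23+19 = 82
Dale → Hadley → Ridge → Ivy → Ash → North → Dale: 4+11+24+12+11+8 = 70
Dale → Hadley → Ridge → Ivy → North → Ash → Dale: 4+11+24+23+11+7 = 80
Dale → Hadley → Ridge → North → Ash → Ivy → Dale: 4+11+7+11+12+19 = 64
Dale → Hadley → Ridge → North → Ivy → Ash → Dale: 4+11+7+23+12+7 = 64
Dale → Hadley → Ash → Ridge → Ivy → North → Dale: 4+5+14+24+23+8 = 78
Dale → Hadley → Ash → Ridge → North → Ivy → Dale: 4+5+14+7+23+19 = 72
Dale → Hadley → Ash → Ivy → Ridge → North → Dale: 4+5+12+24+7+8 = 60
Dale → Hadley → Ash → Ivy → North → Ridge → Dale: 4+5+12+23+7+15 = 66
Dale → Hadley → Ash → North → Ridge → Ivy → Dale: 4+5+11+7+24+19 = 70
Dale → Hadley → Ash → North → Ivy → Ridge → Dale: 4+5+11+23+24+15 = 82
Dale → Hadley → Ivy → Ridge → Ash → North → Dale: 4+17+24+14+11+8 = 78
Dale → Hadley → Ivy → Ridge → North → Ash → Dale: 4+17+24+7+11+7 = 70
… (46 more)
The minimum is 60.
One optimal route: Dale → Hadley → Ash → Ivy → Ridge → North → Dale (or its reverse).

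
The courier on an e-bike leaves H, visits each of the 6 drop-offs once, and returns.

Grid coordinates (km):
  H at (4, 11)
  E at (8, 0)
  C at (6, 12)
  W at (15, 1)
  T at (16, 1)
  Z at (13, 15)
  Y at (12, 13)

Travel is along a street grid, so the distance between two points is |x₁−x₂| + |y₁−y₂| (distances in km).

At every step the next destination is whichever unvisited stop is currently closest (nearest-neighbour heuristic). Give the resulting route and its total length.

At H the remaining stops are C 3, Y 10, Z 13, E 15, W 21, T 22; go to C.
At C the remaining stops are Y 7, Z 10, E 14, W 20, T 21; go to Y.
At Y the remaining stops are Z 3, W 15, T 16, E 17; go to Z.
At Z the remaining stops are W 16, T 17, E 20; go to W.
At W the remaining stops are T 1, E 8; go to T.
At T the remaining stops are E 9; go to E.
Return E→H: 15.
Total = 3 + 7 + 3 + 16 + 1 + 9 + 15 = 54.

Nearest-neighbour total = 54 km; route H → C → Y → Z → W → T → E → H.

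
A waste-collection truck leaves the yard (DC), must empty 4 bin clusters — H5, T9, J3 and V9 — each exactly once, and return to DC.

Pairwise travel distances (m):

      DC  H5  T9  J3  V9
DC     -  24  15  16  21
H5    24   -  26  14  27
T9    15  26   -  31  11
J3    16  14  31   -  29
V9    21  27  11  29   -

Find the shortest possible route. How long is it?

Shortest round trip = 83 m.

DC - H5 - T9 - J3 - V9 - DC: 24+26+31+29+21 = 131
DC - H5 - T9 - V9 - J3 - DC: 24+26+11+29+16 = 106
DC - H5 - J3 - T9 - V9 - DC: 24+14+31+11+21 = 101
DC - H5 - J3 - V9 - T9 - DC: 24+14+29+11+15 = 93
DC - H5 - V9 - T9 - J3 - DC: 24+27+11+31+16 = 109
DC - H5 - V9 - J3 - T9 - DC: 24+27+29+31+15 = 126
DC - T9 - H5 - J3 - V9 - DC: 15+26+14+29+21 = 105
DC - T9 - H5 - V9 - J3 - DC: 15+26+27+29+16 = 113
DC - T9 - J3 - H5 - V9 - DC: 15+31+14+27+21 = 108
DC - T9 - V9 - H5 - J3 - DC: 15+11+27+14+16 = 83
DC - J3 - H5 - T9 - V9 - DC: 16+14+26+11+21 = 88
DC - J3 - T9 - H5 - V9 - DC: 16+31+26+27+21 = 121
The minimum is 83.
One optimal route: DC → T9 → V9 → H5 → J3 → DC (or its reverse).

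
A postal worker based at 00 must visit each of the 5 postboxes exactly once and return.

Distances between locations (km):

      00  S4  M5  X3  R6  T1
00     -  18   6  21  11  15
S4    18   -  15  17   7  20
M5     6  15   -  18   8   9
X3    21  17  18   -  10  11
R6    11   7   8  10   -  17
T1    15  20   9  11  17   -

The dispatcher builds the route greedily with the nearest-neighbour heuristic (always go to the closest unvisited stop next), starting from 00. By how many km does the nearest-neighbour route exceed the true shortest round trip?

3 km longer than the optimal tour.

From 00: M5=6, R6=11, T1=15, S4=18, X3=21 → choose M5 (6).
From M5: R6=8, T1=9, S4=15, X3=18 → choose R6 (8).
From R6: S4=7, X3=10, T1=17 → choose S4 (7).
From S4: X3=17, T1=20 → choose X3 (17).
From X3: T1=11 → choose T1 (11).
NN route 00 → M5 → R6 → S4 → X3 → T1 → 00 costs 64.
Optimal: 00 → S4 → R6 → X3 → T1 → M5 → 00 costs 61 (by enumerating all 60 distinct tours).
Excess = 64 − 61 = 3.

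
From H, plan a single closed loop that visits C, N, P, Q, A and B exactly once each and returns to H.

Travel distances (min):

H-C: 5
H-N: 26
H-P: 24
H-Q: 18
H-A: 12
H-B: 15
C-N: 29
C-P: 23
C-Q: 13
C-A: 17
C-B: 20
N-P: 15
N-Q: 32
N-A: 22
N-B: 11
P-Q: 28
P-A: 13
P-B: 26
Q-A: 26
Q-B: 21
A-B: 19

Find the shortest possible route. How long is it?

There are 360 distinct closed tours to check (reversals are equivalent).
H-C-N-P-Q-A-B-H: 5+29+15+28+26+19+15 = 137
H-C-N-P-Q-B-A-H: 5+29+15+28+21+19+12 = 129
H-C-N-P-A-Q-B-H: 5+29+15+13+26+21+15 = 124
H-C-N-P-A-B-Q-H: 5+29+15+13+19+21+18 = 120
H-C-N-P-B-Q-A-H: 5+29+15+26+21+26+12 = 134
H-C-N-P-B-A-Q-H: 5+29+15+26+19+26+18 = 138
H-C-N-Q-P-A-B-H: 5+29+32+28+13+19+15 = 141
H-C-N-Q-P-B-A-H: 5+29+32+28+26+19+12 = 151
… (352 more)
H-C-Q-B-N-P-A-H: 5+13+21+11+15+13+12 = 90  ← best
The minimum is 90.
One optimal route: H → C → Q → B → N → P → A → H (or its reverse).

90 min — the shortest possible round trip.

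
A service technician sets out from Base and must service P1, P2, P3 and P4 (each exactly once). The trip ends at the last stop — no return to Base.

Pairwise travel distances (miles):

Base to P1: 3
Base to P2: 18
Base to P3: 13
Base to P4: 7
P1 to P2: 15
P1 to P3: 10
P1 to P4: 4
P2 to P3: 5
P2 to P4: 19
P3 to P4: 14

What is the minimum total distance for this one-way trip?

26 miles — the minimum one-way total.

There are 4! = 24 possible orderings.
Base → P1 → P2 → P3 → P4: 3+15+5+14 = 37
Base → P1 → P2 → P4 → P3: 3+15+19+14 = 51
Base → P1 → P3 → P2 → P4: 3+10+5+19 = 37
Base → P1 → P3 → P4 → P2: 3+10+14+19 = 46
Base → P1 → P4 → P2 → P3: 3+4+19+5 = 31
Base → P1 → P4 → P3 → P2: 3+4+14+5 = 26
Base → P2 → P1 → P3 → P4: 18+15+10+14 = 57
Base → P2 → P1 → P4 → P3: 18+15+4+14 = 51
Base → P2 → P3 → P1 → P4: 18+5+10+4 = 37
Base → P2 → P3 → P4 → P1: 18+5+14+4 = 41
Base → P2 → P4 → P1 → P3: 18+19+4+10 = 51
Base → P2 → P4 → P3 → P1: 18+19+14+10 = 61
Base → P3 → P1 → P2 → P4: 13+10+15+19 = 57
Base → P3 → P1 → P4 → P2: 13+10+4+19 = 46
… (10 more)
The minimum is 26.
One shortest path: Base → P1 → P4 → P3 → P2.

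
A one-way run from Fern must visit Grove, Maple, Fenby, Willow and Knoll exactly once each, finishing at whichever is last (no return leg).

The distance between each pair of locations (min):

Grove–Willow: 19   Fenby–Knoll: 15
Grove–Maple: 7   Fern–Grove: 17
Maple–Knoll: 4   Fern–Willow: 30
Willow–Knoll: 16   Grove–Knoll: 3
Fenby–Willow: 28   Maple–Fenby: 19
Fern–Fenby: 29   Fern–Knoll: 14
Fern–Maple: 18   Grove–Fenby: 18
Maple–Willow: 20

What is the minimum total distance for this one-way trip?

There are 5! = 120 possible orderings.
Fern→Grove→Maple→Fenby→Willow→Knoll: 17+7+19+28+16 = 87
Fern→Grove→Maple→Fenby→Knoll→Willow: 17+7+19+15+16 = 74
Fern→Grove→Maple→Willow→Fenby→Knoll: 17+7+20+28+15 = 87
Fern→Grove→Maple→Willow→Knoll→Fenby: 17+7+20+16+15 = 75
Fern→Grove→Maple→Knoll→Fenby→Willow: 17+7+4+15+28 = 71
Fern→Grove→Maple→Knoll→Willow→Fenby: 17+7+4+16+28 = 72
Fern→Grove→Fenby→Maple→Willow→Knoll: 17+18+19+20+16 = 90
Fern→Grove→Fenby→Maple→Knoll→Willow: 17+18+19+4+16 = 74
Fern→Grove→Fenby→Willow→Maple→Knoll: 17+18+28+20+4 = 87
Fern→Grove→Fenby→Willow→Knoll→Maple: 17+18+28+16+4 = 83
Fern→Grove→Fenby→Knoll→Maple→Willow: 17+18+15+4+20 = 74
Fern→Grove→Fenby→Knoll→Willow→Maple: 17+18+15+16+20 = 86
Fern→Grove→Willow→Maple→Fenby→Knoll: 17+19+20+19+15 = 90
Fern→Grove→Willow→Maple→Knoll→Fenby: 17+19+20+4+15 = 75
… (106 more)
The minimum is 71.
One shortest path: Fern → Grove → Maple → Knoll → Fenby → Willow.

Minimum one-way distance = 71 min.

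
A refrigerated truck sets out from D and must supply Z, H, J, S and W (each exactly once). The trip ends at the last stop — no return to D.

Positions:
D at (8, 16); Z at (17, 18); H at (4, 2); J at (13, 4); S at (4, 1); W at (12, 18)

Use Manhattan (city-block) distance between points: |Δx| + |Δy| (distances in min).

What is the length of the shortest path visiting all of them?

Shortest open route: 41 min.

There are 5! = 120 possible orderings.
D → Z → H → J → S → W: 11+29+11+12+25 = 88
D → Z → H → J → W → S: 11+29+11+15+25 = 91
D → Z → H → S → J → W: 11+29+1+12+15 = 68
D → Z → H → S → W → J: 11+29+1+25+15 = 81
D → Z → H → W → J → S: 11+29+24+15+12 = 91
D → Z → H → W → S → J: 11+29+24+25+12 = 101
D → Z → J → H → S → W: 11+18+11+1+25 = 66
D → Z → J → H → W → S: 11+18+11+24+25 = 89
D → Z → J → S → H → W: 11+18+12+1+24 = 66
D → Z → J → S → W → H: 11+18+12+25+24 = 90
D → Z → J → W → H → S: 11+18+15+24+1 = 69
D → Z → J → W → S → H: 11+18+15+25+1 = 70
D → Z → S → H → J → W: 11+30+1+11+15 = 68
D → Z → S → H → W → J: 11+30+1+24+15 = 81
… (106 more)
D → W → Z → J → H → S: 6+5+18+11+1 = 41  ← best
The minimum is 41.
One shortest path: D → W → Z → J → H → S.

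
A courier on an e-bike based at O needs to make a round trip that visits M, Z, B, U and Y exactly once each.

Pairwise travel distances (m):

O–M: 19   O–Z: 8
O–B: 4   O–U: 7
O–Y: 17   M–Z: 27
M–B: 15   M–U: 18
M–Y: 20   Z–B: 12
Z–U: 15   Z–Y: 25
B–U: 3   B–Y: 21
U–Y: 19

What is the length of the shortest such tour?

O-M-Z-B-U-Y-O: 19+27+12+3+19+17 = 97
O-M-Z-B-Y-U-O: 19+27+12+21+19+7 = 105
O-M-Z-U-B-Y-O: 19+27+15+3+21+17 = 102
O-M-Z-U-Y-B-O: 19+27+15+19+21+4 = 105
O-M-Z-Y-B-U-O: 19+27+25+21+3+7 = 102
O-M-Z-Y-U-B-O: 19+27+25+19+3+4 = 97
O-M-B-Z-U-Y-O: 19+15+12+15+19+17 = 97
O-M-B-Z-Y-U-O: 19+15+12+25+19+7 = 97
O-M-B-U-Z-Y-O: 19+15+3+15+25+17 = 94
O-M-B-U-Y-Z-O: 19+15+3+19+25+8 = 89
O-M-B-Y-Z-U-O: 19+15+21+25+15+7 = 102
O-M-B-Y-U-Z-O: 19+15+21+19+15+8 = 97
O-M-U-Z-B-Y-O: 19+18+15+12+21+17 = 102
O-M-U-Z-Y-B-O: 19+18+15+25+21+4 = 102
… (46 more)
O-Z-B-U-M-Y-O: 8+12+3+18+20+17 = 78  ← best
The minimum is 78.
One optimal route: O → Z → B → U → M → Y → O (or its reverse).

78 m — the shortest possible round trip.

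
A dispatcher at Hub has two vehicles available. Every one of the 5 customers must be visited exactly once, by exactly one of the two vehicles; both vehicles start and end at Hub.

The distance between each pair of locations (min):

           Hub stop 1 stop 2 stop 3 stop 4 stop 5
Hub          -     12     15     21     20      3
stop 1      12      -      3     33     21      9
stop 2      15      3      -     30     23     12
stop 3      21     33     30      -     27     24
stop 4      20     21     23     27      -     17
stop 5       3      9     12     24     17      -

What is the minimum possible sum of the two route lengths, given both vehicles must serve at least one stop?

Minimum combined distance: 92 min.

There are 2^4 − 1 = 15 ways to divide the 5 stops into two non-empty groups. For each, the best each vehicle can do is its own shortest tour through its group:
  {stop 1} + {stop 2, stop 3, stop 4, stop 5}: 24 + 86 = 110
  {stop 2} + {stop 1, stop 3, stop 4, stop 5}: 30 + 81 = 111
  {stop 1, stop 2} + {stop 3, stop 4, stop 5}: 30 + 68 = 98
  {stop 3} + {stop 1, stop 2, stop 4, stop 5}: 42 + 58 = 100
  {stop 1, stop 3} + {stop 2, stop 4, stop 5}: 66 + 58 = 124
  {stop 2, stop 3} + {stop 1, stop 4, stop 5}: 66 + 53 = 119
  … (15 splits in total)
  {stop 1, stop 2, stop 3, stop 4} + {stop 5}: 86 + 6 = 92  ← best
Best: vehicle 1 Hub → stop 1 → stop 2 → stop 4 → stop 3 → Hub = 86; vehicle 2 Hub → stop 5 → Hub = 6; combined 92.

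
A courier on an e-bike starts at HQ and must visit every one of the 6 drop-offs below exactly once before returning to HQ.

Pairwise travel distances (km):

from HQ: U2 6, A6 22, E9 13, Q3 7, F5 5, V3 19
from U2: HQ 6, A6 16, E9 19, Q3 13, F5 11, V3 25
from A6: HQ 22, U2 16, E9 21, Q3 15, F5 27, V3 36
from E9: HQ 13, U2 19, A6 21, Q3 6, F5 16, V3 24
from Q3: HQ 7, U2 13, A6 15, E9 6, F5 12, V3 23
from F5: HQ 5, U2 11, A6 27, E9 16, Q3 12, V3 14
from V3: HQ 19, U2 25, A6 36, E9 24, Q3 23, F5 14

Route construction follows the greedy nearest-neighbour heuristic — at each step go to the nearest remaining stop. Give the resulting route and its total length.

Nearest-neighbour total = 111 km; route HQ → F5 → U2 → Q3 → E9 → A6 → V3 → HQ.

At HQ the remaining stops are F5 5, U2 6, Q3 7, E9 13, V3 19, A6 22; go to F5.
At F5 the remaining stops are U2 11, Q3 12, V3 14, E9 16, A6 27; go to U2.
At U2 the remaining stops are Q3 13, A6 16, E9 19, V3 25; go to Q3.
At Q3 the remaining stops are E9 6, A6 15, V3 23; go to E9.
At E9 the remaining stops are A6 21, V3 24; go to A6.
At A6 the remaining stops are V3 36; go to V3.
Return V3→HQ: 19.
Total = 5 + 11 + 13 + 6 + 21 + 36 + 19 = 111.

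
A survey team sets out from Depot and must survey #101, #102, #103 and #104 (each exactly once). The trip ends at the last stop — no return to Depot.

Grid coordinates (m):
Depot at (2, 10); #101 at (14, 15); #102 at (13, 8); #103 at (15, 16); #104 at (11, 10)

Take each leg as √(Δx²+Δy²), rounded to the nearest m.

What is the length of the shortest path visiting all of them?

Shortest open route: 20 m.

There are 4! = 24 possible orderings.
Depot - #101 - #102 - #103 - #104: 13+7+8+7 = 35
Depot - #101 - #102 - #104 - #103: 13+7+3+7 = 30
Depot - #101 - #103 - #102 - #104: 13+1+8+3 = 25
Depot - #101 - #103 - #104 - #102: 13+1+7+3 = 24
Depot - #101 - #104 - #102 - #103: 13+6+3+8 = 30
Depot - #101 - #104 - #103 - #102: 13+6+7+8 = 34
Depot - #102 - #101 - #103 - #104: 11+7+1+7 = 26
Depot - #102 - #101 - #104 - #103: 11+7+6+7 = 31
Depot - #102 - #103 - #101 - #104: 11+8+1+6 = 26
Depot - #102 - #103 - #104 - #101: 11+8+7+6 = 32
Depot - #102 - #104 - #101 - #103: 11+3+6+1 = 21
Depot - #102 - #104 - #103 - #101: 11+3+7+1 = 22
Depot - #103 - #101 - #102 - #104: 14+1+7+3 = 25
Depot - #103 - #101 - #104 - #102: 14+1+6+3 = 24
… (10 more)
Depot - #104 - #102 - #101 - #103: 9+3+7+1 = 20  ← best
The minimum is 20.
One shortest path: Depot → #104 → #102 → #101 → #103.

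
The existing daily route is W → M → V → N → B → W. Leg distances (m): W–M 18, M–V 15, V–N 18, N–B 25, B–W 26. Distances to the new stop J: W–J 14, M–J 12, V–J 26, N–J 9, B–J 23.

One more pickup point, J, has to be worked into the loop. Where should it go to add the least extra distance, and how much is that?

Insertion cost between consecutive stops i–j is d(i,J) + d(J,j) − d(i,j):
  between W and M: 14 + 12 − 18 = 8
  between M and V: 12 + 26 − 15 = 23
  between V and N: 26 + 9 − 18 = 17
  between N and B: 9 + 23 − 25 = 7
  between B and W: 23 + 14 − 26 = 11
Cheapest insertion is between N and B, adding 7.
New total = 102 + 7 = 109.

Adding 7 m by placing J on the N–B leg.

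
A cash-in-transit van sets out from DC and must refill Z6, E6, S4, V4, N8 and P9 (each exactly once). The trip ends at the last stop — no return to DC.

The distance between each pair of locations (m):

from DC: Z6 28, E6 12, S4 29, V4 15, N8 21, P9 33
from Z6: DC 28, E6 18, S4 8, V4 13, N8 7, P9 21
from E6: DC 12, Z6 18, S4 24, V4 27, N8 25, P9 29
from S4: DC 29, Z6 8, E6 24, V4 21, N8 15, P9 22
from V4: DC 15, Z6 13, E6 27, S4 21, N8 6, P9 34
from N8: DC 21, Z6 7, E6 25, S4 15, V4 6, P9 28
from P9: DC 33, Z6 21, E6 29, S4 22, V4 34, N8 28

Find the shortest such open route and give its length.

There are 6! = 720 possible orderings.
DC→Z6→E6→S4→V4→N8→P9: 28+18+24+21+6+28 = 125
DC→Z6→E6→S4→V4→P9→N8: 28+18+24+21+34+28 = 153
DC→Z6→E6→S4→N8→V4→P9: 28+18+24+15+6+34 = 125
DC→Z6→E6→S4→N8→P9→V4: 28+18+24+15+28+34 = 147
DC→Z6→E6→S4→P9→V4→N8: 28+18+24+22+34+6 = 132
DC→Z6→E6→S4→P9→N8→V4: 28+18+24+22+28+6 = 126
DC→Z6→E6→V4→S4→N8→P9: 28+18+27+21+15+28 = 137
DC→Z6→E6→V4→S4→P9→N8: 28+18+27+21+22+28 = 144
… (712 more)
DC→E6→V4→N8→Z6→S4→P9: 12+27+6+7+8+22 = 82  ← best
The minimum is 82.
One shortest path: DC → E6 → V4 → N8 → Z6 → S4 → P9.

Shortest open route: 82 m.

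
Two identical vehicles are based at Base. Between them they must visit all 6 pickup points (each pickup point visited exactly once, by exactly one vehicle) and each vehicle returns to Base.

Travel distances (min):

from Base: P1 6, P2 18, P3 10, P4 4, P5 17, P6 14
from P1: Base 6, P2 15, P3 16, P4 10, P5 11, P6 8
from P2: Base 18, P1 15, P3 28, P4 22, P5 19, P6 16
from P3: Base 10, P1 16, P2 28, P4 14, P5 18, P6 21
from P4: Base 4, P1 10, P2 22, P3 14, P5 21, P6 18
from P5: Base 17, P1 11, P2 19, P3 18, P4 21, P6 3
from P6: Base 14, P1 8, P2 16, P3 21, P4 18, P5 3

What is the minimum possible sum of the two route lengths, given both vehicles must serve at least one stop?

Check every non-empty split of the stops between the two vehicles; for each half take its own optimal tour:
  {P1} + {P2, P3, P4, P5, P6}: 12 + 73 = 85
  {P2} + {P1, P3, P4, P5, P6}: 36 + 53 = 89
  {P1, P2} + {P3, P4, P5, P6}: 39 + 53 = 92
  {P3} + {P1, P2, P4, P5, P6}: 20 + 62 = 82
  {P1, P3} + {P2, P4, P5, P6}: 32 + 62 = 94
  {P2, P3} + {P1, P4, P5, P6}: 56 + 42 = 98
  … (31 splits in total)
  {P4} + {P1, P2, P3, P5, P6}: 8 + 68 = 76  ← best
Best: vehicle 1 Base → P4 → Base = 8; vehicle 2 Base → P1 → P2 → P6 → P5 → P3 → Base = 68; combined 76.

Minimum combined distance: 76 min.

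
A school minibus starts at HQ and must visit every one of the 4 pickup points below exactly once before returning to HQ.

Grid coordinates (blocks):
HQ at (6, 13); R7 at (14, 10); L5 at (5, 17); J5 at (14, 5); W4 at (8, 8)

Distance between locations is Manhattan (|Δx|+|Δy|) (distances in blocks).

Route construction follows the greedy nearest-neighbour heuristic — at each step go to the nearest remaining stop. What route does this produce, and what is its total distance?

46 blocks along HQ → L5 → W4 → R7 → J5 → HQ.

From HQ: distances to unvisited — L5=5, W4=7, R7=11, J5=16. Nearest is L5 (5).
From L5: distances to unvisited — W4=12, R7=16, J5=21. Nearest is W4 (12).
From W4: distances to unvisited — R7=8, J5=9. Nearest is R7 (8).
From R7: distances to unvisited — J5=5. Nearest is J5 (5).
Return J5→HQ: 16.
Total = 5 + 12 + 8 + 5 + 16 = 46.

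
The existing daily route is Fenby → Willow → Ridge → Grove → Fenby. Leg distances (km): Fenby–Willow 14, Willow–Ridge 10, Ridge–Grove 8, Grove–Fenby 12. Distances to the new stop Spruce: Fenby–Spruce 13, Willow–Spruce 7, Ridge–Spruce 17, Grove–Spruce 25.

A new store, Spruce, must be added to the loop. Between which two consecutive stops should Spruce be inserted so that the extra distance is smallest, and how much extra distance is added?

Minimum extra distance: 6 km, inserting Spruce between Fenby and Willow.

Insertion cost between consecutive stops i–j is d(i,Spruce) + d(Spruce,j) − d(i,j):
  between Fenby and Willow: 13 + 7 − 14 = 6
  between Willow and Ridge: 7 + 17 − 10 = 14
  between Ridge and Grove: 17 + 25 − 8 = 34
  between Grove and Fenby: 25 + 13 − 12 = 26
Cheapest insertion is between Fenby and Willow, adding 6.
New total = 44 + 6 = 50.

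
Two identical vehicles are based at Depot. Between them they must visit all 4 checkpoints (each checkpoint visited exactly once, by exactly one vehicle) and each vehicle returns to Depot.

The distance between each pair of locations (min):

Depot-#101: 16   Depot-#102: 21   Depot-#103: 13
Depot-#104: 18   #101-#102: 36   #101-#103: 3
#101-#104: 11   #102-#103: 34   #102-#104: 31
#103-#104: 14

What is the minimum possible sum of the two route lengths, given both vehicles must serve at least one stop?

Minimum combined distance: 87 min.

Try each way of splitting the stops between the two vehicles (each non-empty) and, for each split, find the best tour for each vehicle:
  {#101} + {#102, #103, #104}: 32 + 79 = 111
  {#102} + {#101, #103, #104}: 42 + 45 = 87
  {#101, #102} + {#103, #104}: 73 + 45 = 118
  {#103} + {#101, #102, #104}: 26 + 79 = 105
  {#101, #103} + {#102, #104}: 32 + 70 = 102
  {#102, #103} + {#101, #104}: 68 + 45 = 113
  … (7 splits in total)
Best: vehicle 1 Depot → #102 → Depot = 42; vehicle 2 Depot → #103 → #101 → #104 → Depot = 45; combined 87.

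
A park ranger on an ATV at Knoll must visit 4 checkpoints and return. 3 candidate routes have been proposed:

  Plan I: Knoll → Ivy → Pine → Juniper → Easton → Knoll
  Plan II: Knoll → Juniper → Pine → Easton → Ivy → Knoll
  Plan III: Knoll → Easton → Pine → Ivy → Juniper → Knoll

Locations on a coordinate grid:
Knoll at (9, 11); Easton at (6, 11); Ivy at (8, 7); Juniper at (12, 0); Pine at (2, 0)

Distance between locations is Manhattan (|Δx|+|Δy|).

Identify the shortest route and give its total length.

48 — Plan I is the shortest.

Plan I: 5 + 13 + 10 + 17 + 3 = 48
Plan II: 14 + 10 + 15 + 6 + 5 = 50
Plan III: 3 + 15 + 13 + 11 + 14 = 56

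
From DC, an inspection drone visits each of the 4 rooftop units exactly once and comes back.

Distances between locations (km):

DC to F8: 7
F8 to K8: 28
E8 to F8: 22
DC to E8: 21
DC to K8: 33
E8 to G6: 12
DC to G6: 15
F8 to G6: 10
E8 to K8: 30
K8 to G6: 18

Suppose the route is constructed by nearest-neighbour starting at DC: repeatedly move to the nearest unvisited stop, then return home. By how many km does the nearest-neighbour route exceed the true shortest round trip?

DC: F8=7, G6=15, E8=21, K8=33 ⇒ F8
F8: G6=10, E8=22, K8=28 ⇒ G6
G6: E8=12, K8=18 ⇒ E8
E8: K8=30 ⇒ K8
NN route DC → F8 → G6 → E8 → K8 → DC costs 92.
Optimal: DC → E8 → K8 → G6 → F8 → DC costs 86 (by enumerating all 12 distinct tours).
Excess = 92 − 86 = 6.

Excess over optimum: 6 km.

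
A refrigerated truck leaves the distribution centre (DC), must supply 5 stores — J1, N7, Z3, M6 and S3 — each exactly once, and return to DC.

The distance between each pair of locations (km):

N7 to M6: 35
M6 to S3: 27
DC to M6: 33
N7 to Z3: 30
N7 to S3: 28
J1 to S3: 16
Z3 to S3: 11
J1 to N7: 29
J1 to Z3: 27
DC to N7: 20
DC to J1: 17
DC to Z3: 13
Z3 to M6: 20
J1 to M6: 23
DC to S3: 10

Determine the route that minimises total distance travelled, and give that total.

Minimum total distance: 113 km.

DC - J1 - N7 - Z3 - M6 - S3 - DC: 17+29+30+20+27+10 = 133
DC - J1 - N7 - Z3 - S3 - M6 - DC: 17+29+30+11+27+33 = 147
DC - J1 - N7 - M6 - Z3 - S3 - DC: 17+29+35+20+11+10 = 122
DC - J1 - N7 - M6 - S3 - Z3 - DC: 17+29+35+27+11+13 = 132
DC - J1 - N7 - S3 - Z3 - M6 - DC: 17+29+28+11+20+33 = 138
DC - J1 - N7 - S3 - M6 - Z3 - DC: 17+29+28+27+20+13 = 134
DC - J1 - Z3 - N7 - M6 - S3 - DC: 17+27+30+35+27+10 = 146
DC - J1 - Z3 - N7 - S3 - M6 - DC: 17+27+30+28+27+33 = 162
DC - J1 - Z3 - M6 - N7 - S3 - DC: 17+27+20+35+28+10 = 137
DC - J1 - Z3 - M6 - S3 - N7 - DC: 17+27+20+27+28+20 = 139
DC - J1 - Z3 - S3 - N7 - M6 - DC: 17+27+11+28+35+33 = 151
DC - J1 - Z3 - S3 - M6 - N7 - DC: 17+27+11+27+35+20 = 137
DC - J1 - M6 - N7 - Z3 - S3 - DC: 17+23+35+30+11+10 = 126
DC - J1 - M6 - N7 - S3 - Z3 - DC: 17+23+35+28+11+13 = 127
… (46 more)
DC - N7 - J1 - M6 - Z3 - S3 - DC: 20+29+23+20+11+10 = 113  ← best
The minimum is 113.
One optimal route: DC → N7 → J1 → M6 → Z3 → S3 → DC (or its reverse).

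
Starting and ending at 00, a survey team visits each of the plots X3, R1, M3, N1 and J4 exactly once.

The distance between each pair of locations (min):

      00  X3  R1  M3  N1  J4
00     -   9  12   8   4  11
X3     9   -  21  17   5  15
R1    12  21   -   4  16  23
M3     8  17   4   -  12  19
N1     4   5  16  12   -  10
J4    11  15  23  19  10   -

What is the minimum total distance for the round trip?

With 5 stops there are 5!/2 = 60 distinct round trips (a route and its reverse cost the same).
00-X3-R1-M3-N1-J4-00: 9+21+4+12+10+11 = 67
00-X3-R1-M3-J4-N1-00: 9+21+4+19+10+4 = 67
00-X3-R1-N1-M3-J4-00: 9+21+16+12+19+11 = 88
00-X3-R1-N1-J4-M3-00: 9+21+16+10+19+8 = 83
00-X3-R1-J4-M3-N1-00: 9+21+23+19+12+4 = 88
00-X3-R1-J4-N1-M3-00: 9+21+23+10+12+8 = 83
00-X3-M3-R1-N1-J4-00: 9+17+4+16+10+11 = 67
00-X3-M3-R1-J4-N1-00: 9+17+4+23+10+4 = 67
00-X3-M3-N1-R1-J4-00: 9+17+12+16+23+11 = 88
00-X3-M3-N1-J4-R1-00: 9+17+12+10+23+12 = 83
00-X3-M3-J4-R1-N1-00: 9+17+19+23+16+4 = 88
00-X3-M3-J4-N1-R1-00: 9+17+19+10+16+12 = 83
00-X3-N1-R1-M3-J4-00: 9+5+16+4+19+11 = 64
00-X3-N1-R1-J4-M3-00: 9+5+16+23+19+8 = 80
… (46 more)
00-X3-N1-J4-R1-M3-00: 9+5+10+23+4+8 = 59  ← best
The minimum is 59.
One optimal route: 00 → X3 → N1 → J4 → R1 → M3 → 00 (or its reverse).

Shortest round trip = 59 min.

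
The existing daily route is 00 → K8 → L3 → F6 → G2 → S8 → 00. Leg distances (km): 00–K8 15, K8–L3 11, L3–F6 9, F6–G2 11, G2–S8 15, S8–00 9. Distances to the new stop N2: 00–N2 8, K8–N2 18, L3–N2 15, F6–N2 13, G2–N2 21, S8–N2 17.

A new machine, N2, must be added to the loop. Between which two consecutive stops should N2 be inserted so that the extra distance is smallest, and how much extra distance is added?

Insertion cost between consecutive stops i–j is d(i,N2) + d(N2,j) − d(i,j):
  between 00 and K8: 8 + 18 − 15 = 11
  between K8 and L3: 18 + 15 − 11 = 22
  between L3 and F6: 15 + 13 − 9 = 19
  between F6 and G2: 13 + 21 − 11 = 23
  between G2 and S8: 21 + 17 − 15 = 23
  between S8 and 00: 17 + 8 − 9 = 16
Cheapest insertion is between 00 and K8, adding 11.
New total = 70 + 11 = 81.

+11 km — insert N2 between 00 and K8.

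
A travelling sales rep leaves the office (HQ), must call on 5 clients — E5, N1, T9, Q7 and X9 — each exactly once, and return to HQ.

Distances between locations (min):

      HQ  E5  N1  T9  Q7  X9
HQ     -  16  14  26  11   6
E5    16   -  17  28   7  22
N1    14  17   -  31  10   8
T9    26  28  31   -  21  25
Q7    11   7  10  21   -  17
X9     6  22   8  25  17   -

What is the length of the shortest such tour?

85 min — the shortest possible round trip.

HQ - E5 - N1 - T9 - Q7 - X9 - HQ: 16+17+31+21+17+6 = 108
HQ - E5 - N1 - T9 - X9 - Q7 - HQ: 16+17+31+25+17+11 = 117
HQ - E5 - N1 - Q7 - T9 - X9 - HQ: 16+17+10+21+25+6 = 95
HQ - E5 - N1 - Q7 - X9 - T9 - HQ: 16+17+10+17+25+26 = 111
HQ - E5 - N1 - X9 - T9 - Q7 - HQ: 16+17+8+25+21+11 = 98
HQ - E5 - N1 - X9 - Q7 - T9 - HQ: 16+17+8+17+21+26 = 105
HQ - E5 - T9 - N1 - Q7 - X9 - HQ: 16+28+31+10+17+6 = 108
HQ - E5 - T9 - N1 - X9 - Q7 - HQ: 16+28+31+8+17+11 = 111
HQ - E5 - T9 - Q7 - N1 - X9 - HQ: 16+28+21+10+8+6 = 89
HQ - E5 - T9 - Q7 - X9 - N1 - HQ: 16+28+21+17+8+14 = 104
HQ - E5 - T9 - X9 - N1 - Q7 - HQ: 16+28+25+8+10+11 = 98
HQ - E5 - T9 - X9 - Q7 - N1 - HQ: 16+28+25+17+10+14 = 110
HQ - E5 - Q7 - N1 - T9 - X9 - HQ: 16+7+10+31+25+6 = 95
HQ - E5 - Q7 - N1 - X9 - T9 - HQ: 16+7+10+8+25+26 = 92
… (46 more)
HQ - T9 - E5 - Q7 - N1 - X9 - HQ: 26+28+7+10+8+6 = 85  ← best
The minimum is 85.
One optimal route: HQ → T9 → E5 → Q7 → N1 → X9 → HQ (or its reverse).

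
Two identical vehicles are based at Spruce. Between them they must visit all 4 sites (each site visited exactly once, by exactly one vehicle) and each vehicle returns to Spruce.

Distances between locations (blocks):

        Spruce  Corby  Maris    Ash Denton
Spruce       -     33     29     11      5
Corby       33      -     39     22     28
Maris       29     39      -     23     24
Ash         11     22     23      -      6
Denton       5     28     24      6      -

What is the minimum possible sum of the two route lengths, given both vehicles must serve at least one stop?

111 blocks — the smallest possible combined total.

Check every non-empty split of the stops between the two vehicles; for each half take its own optimal tour:
  {Corby} + {Maris, Ash, Denton}: 66 + 63 = 129
  {Maris} + {Corby, Ash, Denton}: 58 + 66 = 124
  {Corby, Maris} + {Ash, Denton}: 101 + 22 = 123
  {Ash} + {Corby, Maris, Denton}: 22 + 101 = 123
  {Corby, Ash} + {Maris, Denton}: 66 + 58 = 124
  {Maris, Ash} + {Corby, Denton}: 63 + 66 = 129
  … (7 splits in total)
  {Corby, Maris, Ash} + {Denton}: 101 + 10 = 111  ← best
Best: vehicle 1 Spruce → Maris → Corby → Ash → Spruce = 101; vehicle 2 Spruce → Denton → Spruce = 10; combined 111.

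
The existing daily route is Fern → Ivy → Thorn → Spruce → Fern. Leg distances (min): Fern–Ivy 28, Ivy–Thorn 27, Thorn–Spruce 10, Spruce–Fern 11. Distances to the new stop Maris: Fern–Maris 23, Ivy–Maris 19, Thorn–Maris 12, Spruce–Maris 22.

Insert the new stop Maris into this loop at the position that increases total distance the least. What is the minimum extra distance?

Insertion cost between consecutive stops i–j is d(i,Maris) + d(Maris,j) − d(i,j):
  between Fern and Ivy: 23 + 19 − 28 = 14
  between Ivy and Thorn: 19 + 12 − 27 = 4
  between Thorn and Spruce: 12 + 22 − 10 = 24
  between Spruce and Fern: 22 + 23 − 11 = 34
Cheapest insertion is between Ivy and Thorn, adding 4.
New total = 76 + 4 = 80.

Adding 4 min by placing Maris on the Ivy–Thorn leg.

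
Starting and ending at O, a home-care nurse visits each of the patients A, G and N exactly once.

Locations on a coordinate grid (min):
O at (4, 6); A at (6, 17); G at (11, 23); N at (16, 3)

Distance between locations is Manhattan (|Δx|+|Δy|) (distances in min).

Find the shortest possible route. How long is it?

O→A→G→N→O: 13+11+25+15 = 64
O→A→N→G→O: 13+24+25+24 = 86
O→G→A→N→O: 24+11+24+15 = 74
The minimum is 64.
One optimal route: O → A → G → N → O (or its reverse).

Minimum total distance: 64 min.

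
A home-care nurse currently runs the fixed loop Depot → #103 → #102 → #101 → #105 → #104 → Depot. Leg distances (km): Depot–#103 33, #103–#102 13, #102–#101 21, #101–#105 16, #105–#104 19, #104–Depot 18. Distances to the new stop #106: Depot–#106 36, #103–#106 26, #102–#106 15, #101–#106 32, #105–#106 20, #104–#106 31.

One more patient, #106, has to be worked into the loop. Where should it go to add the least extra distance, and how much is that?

Minimum extra distance: 26 km, inserting #106 between #102 and #101.

Insertion cost between consecutive stops i–j is d(i,#106) + d(#106,j) − d(i,j):
  between Depot and #103: 36 + 26 − 33 = 29
  between #103 and #102: 26 + 15 − 13 = 28
  between #102 and #101: 15 + 32 − 21 = 26
  between #101 and #105: 32 + 20 − 16 = 36
  between #105 and #104: 20 + 31 − 19 = 32
  between #104 and Depot: 31 + 36 − 18 = 49
Cheapest insertion is between #102 and #101, adding 26.
New total = 120 + 26 = 146.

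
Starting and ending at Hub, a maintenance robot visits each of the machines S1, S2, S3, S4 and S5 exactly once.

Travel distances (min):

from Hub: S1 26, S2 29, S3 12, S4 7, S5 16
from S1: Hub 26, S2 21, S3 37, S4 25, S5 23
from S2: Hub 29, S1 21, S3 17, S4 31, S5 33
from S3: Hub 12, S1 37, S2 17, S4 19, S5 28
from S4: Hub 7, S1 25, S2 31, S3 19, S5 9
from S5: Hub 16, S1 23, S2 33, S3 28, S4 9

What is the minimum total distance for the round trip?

With 5 stops there are 5!/2 = 60 distinct round trips (a route and its reverse cost the same).
Hub-S1-S2-S3-S4-S5-Hub: 26+21+17+19+9+16 = 108
Hub-S1-S2-S3-S5-S4-Hub: 26+21+17+28+9+7 = 108
Hub-S1-S2-S4-S3-S5-Hub: 26+21+31+19+28+16 = 141
Hub-S1-S2-S4-S5-S3-Hub: 26+21+31+9+28+12 = 127
Hub-S1-S2-S5-S3-S4-Hub: 26+21+33+28+19+7 = 134
Hub-S1-S2-S5-S4-S3-Hub: 26+21+33+9+19+12 = 120
Hub-S1-S3-S2-S4-S5-Hub: 26+37+17+31+9+16 = 136
Hub-S1-S3-S2-S5-S4-Hub: 26+37+17+33+9+7 = 129
Hub-S1-S3-S4-S2-S5-Hub: 26+37+19+31+33+16 = 162
Hub-S1-S3-S4-S5-S2-Hub: 26+37+19+9+33+29 = 153
Hub-S1-S3-S5-S2-S4-Hub: 26+37+28+33+31+7 = 162
Hub-S1-S3-S5-S4-S2-Hub: 26+37+28+9+31+29 = 160
Hub-S1-S4-S2-S3-S5-Hub: 26+25+31+17+28+16 = 143
Hub-S1-S4-S2-S5-S3-Hub: 26+25+31+33+28+12 = 155
… (46 more)
Hub-S3-S2-S1-S5-S4-Hub: 12+17+21+23+9+7 = 89  ← best
The minimum is 89.
One optimal route: Hub → S3 → S2 → S1 → S5 → S4 → Hub (or its reverse).

Minimum total distance: 89 min.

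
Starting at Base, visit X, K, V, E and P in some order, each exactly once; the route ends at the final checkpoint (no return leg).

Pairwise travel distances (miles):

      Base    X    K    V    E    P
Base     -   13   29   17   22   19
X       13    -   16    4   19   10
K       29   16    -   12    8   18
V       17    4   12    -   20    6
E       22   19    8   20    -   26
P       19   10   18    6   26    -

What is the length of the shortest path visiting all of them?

Minimum one-way distance = 49 miles.

There are 5! = 120 possible orderings.
Base - X - K - V - E - P: 13+16+12+20+26 = 87
Base - X - K - V - P - E: 13+16+12+6+26 = 73
Base - X - K - E - V - P: 13+16+8+20+6 = 63
Base - X - K - E - P - V: 13+16+8+26+6 = 69
Base - X - K - P - V - E: 13+16+18+6+20 = 73
Base - X - K - P - E - V: 13+16+18+26+20 = 93
Base - X - V - K - E - P: 13+4+12+8+26 = 63
Base - X - V - K - P - E: 13+4+12+18+26 = 73
Base - X - V - E - K - P: 13+4+20+8+18 = 63
Base - X - V - E - P - K: 13+4+20+26+18 = 81
Base - X - V - P - K - E: 13+4+6+18+8 = 49
Base - X - V - P - E - K: 13+4+6+26+8 = 57
Base - X - E - K - V - P: 13+19+8+12+6 = 58
Base - X - E - K - P - V: 13+19+8+18+6 = 64
… (106 more)
The minimum is 49.
One shortest path: Base → X → V → P → K → E.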